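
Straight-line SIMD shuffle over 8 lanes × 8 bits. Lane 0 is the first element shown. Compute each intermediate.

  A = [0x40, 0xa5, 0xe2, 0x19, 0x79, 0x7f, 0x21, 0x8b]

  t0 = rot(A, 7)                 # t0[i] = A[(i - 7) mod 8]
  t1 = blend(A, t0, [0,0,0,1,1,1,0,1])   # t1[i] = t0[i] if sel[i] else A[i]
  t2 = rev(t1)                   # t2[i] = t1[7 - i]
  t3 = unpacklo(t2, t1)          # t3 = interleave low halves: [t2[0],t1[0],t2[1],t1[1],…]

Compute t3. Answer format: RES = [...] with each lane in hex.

  t0: a5 e2 19 79 7f 21 8b 40
  t1: 40 a5 e2 79 7f 21 21 40
  t2: 40 21 21 7f 79 e2 a5 40
  t3: 40 40 21 a5 21 e2 7f 79

RES = [ 0x40  0x40  0x21  0xa5  0x21  0xe2  0x7f  0x79 ]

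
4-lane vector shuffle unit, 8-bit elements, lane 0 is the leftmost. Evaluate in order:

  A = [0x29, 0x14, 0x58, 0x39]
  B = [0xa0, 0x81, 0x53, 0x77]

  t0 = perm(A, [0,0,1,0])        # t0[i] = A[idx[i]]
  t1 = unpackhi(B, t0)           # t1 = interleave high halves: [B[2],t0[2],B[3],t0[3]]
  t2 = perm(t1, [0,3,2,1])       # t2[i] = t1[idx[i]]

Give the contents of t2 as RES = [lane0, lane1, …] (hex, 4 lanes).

RES = [0x53, 0x29, 0x77, 0x14]

t0 = [0x29, 0x29, 0x14, 0x29]
t1 = [0x53, 0x14, 0x77, 0x29]
t2 = [0x53, 0x29, 0x77, 0x14]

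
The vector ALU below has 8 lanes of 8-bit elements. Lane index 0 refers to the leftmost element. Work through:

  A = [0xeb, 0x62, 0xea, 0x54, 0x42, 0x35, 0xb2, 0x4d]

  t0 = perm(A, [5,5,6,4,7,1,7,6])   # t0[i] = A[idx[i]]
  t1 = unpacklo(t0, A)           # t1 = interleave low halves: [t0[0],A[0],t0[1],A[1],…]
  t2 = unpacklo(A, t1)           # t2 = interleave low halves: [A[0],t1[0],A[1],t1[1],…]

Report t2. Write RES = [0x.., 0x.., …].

t0 = [0x35, 0x35, 0xb2, 0x42, 0x4d, 0x62, 0x4d, 0xb2]
t1 = [0x35, 0xeb, 0x35, 0x62, 0xb2, 0xea, 0x42, 0x54]
t2 = [0xeb, 0x35, 0x62, 0xeb, 0xea, 0x35, 0x54, 0x62]

RES = [ 0xeb  0x35  0x62  0xeb  0xea  0x35  0x54  0x62 ]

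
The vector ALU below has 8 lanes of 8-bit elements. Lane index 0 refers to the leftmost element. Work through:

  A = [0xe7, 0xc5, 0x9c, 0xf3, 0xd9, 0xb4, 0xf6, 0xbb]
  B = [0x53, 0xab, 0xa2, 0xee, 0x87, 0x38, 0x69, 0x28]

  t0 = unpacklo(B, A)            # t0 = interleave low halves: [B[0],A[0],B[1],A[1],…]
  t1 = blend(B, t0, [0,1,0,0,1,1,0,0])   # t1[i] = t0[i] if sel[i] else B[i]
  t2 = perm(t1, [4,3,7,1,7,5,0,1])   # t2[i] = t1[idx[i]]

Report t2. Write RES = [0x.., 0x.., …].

RES = [ 0xa2  0xee  0x28  0xe7  0x28  0x9c  0x53  0xe7 ]

→ t0 |53|e7|ab|c5|a2|9c|ee|f3|
→ t1 |53|e7|a2|ee|a2|9c|69|28|
→ t2 |a2|ee|28|e7|28|9c|53|e7|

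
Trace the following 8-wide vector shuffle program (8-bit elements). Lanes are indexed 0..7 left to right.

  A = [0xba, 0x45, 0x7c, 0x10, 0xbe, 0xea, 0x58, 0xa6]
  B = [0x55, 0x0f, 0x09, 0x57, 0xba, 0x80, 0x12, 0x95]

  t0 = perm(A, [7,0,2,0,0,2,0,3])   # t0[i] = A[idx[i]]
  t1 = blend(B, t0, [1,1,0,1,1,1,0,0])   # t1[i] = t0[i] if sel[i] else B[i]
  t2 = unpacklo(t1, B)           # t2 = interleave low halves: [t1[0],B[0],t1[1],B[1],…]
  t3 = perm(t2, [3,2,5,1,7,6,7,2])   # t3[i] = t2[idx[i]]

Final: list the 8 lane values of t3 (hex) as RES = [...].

  t0: a6 ba 7c ba ba 7c ba 10
  t1: a6 ba 09 ba ba 7c 12 95
  t2: a6 55 ba 0f 09 09 ba 57
  t3: 0f ba 09 55 57 ba 57 ba

RES = [ 0x0f  0xba  0x09  0x55  0x57  0xba  0x57  0xba ]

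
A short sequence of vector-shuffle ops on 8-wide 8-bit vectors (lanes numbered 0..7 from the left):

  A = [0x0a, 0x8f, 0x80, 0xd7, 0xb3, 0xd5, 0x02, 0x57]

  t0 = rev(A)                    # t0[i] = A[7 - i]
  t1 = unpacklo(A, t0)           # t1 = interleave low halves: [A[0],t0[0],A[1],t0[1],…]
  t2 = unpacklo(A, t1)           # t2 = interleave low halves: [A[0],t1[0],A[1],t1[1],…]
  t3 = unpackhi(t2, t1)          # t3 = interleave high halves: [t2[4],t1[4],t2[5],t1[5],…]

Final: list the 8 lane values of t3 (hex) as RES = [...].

t0 = [0x57, 0x02, 0xd5, 0xb3, 0xd7, 0x80, 0x8f, 0x0a]
t1 = [0x0a, 0x57, 0x8f, 0x02, 0x80, 0xd5, 0xd7, 0xb3]
t2 = [0x0a, 0x0a, 0x8f, 0x57, 0x80, 0x8f, 0xd7, 0x02]
t3 = [0x80, 0x80, 0x8f, 0xd5, 0xd7, 0xd7, 0x02, 0xb3]

RES = [ 0x80  0x80  0x8f  0xd5  0xd7  0xd7  0x02  0xb3 ]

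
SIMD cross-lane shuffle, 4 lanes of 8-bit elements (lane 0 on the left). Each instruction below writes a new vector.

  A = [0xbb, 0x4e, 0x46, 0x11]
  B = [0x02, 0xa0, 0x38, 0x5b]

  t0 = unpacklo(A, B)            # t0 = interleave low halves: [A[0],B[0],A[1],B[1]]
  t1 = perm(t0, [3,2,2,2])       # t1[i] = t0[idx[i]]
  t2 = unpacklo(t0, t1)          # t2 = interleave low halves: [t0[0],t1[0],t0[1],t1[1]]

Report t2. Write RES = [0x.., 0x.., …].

RES = [ 0xbb  0xa0  0x02  0x4e ]

t0 = [0xbb, 0x02, 0x4e, 0xa0]
t1 = [0xa0, 0x4e, 0x4e, 0x4e]
t2 = [0xbb, 0xa0, 0x02, 0x4e]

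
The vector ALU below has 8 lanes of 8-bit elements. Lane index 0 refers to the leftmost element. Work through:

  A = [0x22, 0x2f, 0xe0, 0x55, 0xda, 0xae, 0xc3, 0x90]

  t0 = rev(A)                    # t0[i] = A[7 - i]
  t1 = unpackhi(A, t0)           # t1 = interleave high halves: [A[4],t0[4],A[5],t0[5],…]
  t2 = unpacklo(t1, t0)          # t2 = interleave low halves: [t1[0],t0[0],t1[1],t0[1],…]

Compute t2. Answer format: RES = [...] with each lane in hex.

RES = [0xda, 0x90, 0x55, 0xc3, 0xae, 0xae, 0xe0, 0xda]

t0 = [0x90, 0xc3, 0xae, 0xda, 0x55, 0xe0, 0x2f, 0x22]
t1 = [0xda, 0x55, 0xae, 0xe0, 0xc3, 0x2f, 0x90, 0x22]
t2 = [0xda, 0x90, 0x55, 0xc3, 0xae, 0xae, 0xe0, 0xda]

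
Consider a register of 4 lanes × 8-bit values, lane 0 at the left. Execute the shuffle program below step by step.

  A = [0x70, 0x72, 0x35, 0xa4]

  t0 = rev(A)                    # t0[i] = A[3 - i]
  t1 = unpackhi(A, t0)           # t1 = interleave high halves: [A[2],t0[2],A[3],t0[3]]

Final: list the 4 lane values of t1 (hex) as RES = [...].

→ t0 |a4|35|72|70|
→ t1 |35|72|a4|70|

RES = [ 0x35  0x72  0xa4  0x70 ]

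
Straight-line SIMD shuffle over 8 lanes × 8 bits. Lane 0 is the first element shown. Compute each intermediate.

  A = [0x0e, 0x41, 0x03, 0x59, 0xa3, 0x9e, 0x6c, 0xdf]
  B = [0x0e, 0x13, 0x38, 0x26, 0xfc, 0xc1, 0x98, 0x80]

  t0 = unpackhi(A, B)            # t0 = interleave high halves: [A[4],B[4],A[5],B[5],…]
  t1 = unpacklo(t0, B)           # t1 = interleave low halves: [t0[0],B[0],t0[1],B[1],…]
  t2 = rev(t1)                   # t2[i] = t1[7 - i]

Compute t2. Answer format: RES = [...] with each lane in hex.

RES = [0x26, 0xc1, 0x38, 0x9e, 0x13, 0xfc, 0x0e, 0xa3]

  t0: a3 fc 9e c1 6c 98 df 80
  t1: a3 0e fc 13 9e 38 c1 26
  t2: 26 c1 38 9e 13 fc 0e a3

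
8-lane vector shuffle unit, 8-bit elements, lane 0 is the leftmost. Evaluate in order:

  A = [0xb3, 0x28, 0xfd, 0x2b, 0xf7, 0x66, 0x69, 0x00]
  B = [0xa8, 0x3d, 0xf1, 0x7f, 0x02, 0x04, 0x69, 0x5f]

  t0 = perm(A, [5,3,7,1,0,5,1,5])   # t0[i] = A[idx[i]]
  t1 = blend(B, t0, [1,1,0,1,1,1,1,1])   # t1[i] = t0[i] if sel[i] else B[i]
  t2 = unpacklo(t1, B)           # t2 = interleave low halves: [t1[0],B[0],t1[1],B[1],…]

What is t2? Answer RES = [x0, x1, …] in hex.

  t0: 66 2b 00 28 b3 66 28 66
  t1: 66 2b f1 28 b3 66 28 66
  t2: 66 a8 2b 3d f1 f1 28 7f

RES = [0x66, 0xa8, 0x2b, 0x3d, 0xf1, 0xf1, 0x28, 0x7f]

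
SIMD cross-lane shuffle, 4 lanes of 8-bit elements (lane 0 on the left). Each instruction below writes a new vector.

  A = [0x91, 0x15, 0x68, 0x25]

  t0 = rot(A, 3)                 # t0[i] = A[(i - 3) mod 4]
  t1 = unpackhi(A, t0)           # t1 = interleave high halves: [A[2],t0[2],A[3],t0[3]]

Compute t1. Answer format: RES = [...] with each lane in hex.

→ t0 |15|68|25|91|
→ t1 |68|25|25|91|

RES = [0x68, 0x25, 0x25, 0x91]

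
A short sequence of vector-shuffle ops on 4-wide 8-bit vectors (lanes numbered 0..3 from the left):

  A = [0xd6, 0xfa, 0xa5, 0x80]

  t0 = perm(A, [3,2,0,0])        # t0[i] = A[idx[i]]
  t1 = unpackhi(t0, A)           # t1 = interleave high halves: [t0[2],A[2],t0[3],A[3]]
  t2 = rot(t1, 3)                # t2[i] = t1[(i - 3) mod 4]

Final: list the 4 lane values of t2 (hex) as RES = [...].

RES = [0xa5, 0xd6, 0x80, 0xd6]

  t0: 80 a5 d6 d6
  t1: d6 a5 d6 80
  t2: a5 d6 80 d6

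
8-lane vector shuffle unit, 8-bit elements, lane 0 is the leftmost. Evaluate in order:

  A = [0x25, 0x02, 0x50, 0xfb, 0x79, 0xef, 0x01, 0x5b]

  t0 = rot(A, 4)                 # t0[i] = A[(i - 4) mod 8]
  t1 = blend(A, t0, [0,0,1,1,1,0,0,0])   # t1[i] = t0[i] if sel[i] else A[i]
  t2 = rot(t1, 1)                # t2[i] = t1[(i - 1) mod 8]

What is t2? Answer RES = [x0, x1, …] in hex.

RES = [0x5b, 0x25, 0x02, 0x01, 0x5b, 0x25, 0xef, 0x01]

→ t0 |79|ef|01|5b|25|02|50|fb|
→ t1 |25|02|01|5b|25|ef|01|5b|
→ t2 |5b|25|02|01|5b|25|ef|01|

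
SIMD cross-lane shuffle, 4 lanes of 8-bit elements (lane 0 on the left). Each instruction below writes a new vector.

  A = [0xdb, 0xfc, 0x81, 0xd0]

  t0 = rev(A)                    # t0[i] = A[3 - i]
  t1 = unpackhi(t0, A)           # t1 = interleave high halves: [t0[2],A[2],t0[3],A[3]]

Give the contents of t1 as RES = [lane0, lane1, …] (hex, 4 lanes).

t0 = [0xd0, 0x81, 0xfc, 0xdb]
t1 = [0xfc, 0x81, 0xdb, 0xd0]

RES = [ 0xfc  0x81  0xdb  0xd0 ]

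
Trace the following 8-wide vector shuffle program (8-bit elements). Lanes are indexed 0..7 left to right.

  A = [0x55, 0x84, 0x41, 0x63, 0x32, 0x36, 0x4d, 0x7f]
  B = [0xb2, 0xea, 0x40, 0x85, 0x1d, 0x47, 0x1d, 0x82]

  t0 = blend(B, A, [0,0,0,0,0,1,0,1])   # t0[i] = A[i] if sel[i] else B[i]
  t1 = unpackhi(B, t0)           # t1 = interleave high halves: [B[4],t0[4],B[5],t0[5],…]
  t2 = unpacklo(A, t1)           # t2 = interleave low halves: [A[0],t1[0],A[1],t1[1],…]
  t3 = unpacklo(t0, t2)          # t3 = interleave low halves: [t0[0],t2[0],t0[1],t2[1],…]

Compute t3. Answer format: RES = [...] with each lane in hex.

  t0: b2 ea 40 85 1d 36 1d 7f
  t1: 1d 1d 47 36 1d 1d 82 7f
  t2: 55 1d 84 1d 41 47 63 36
  t3: b2 55 ea 1d 40 84 85 1d

RES = [0xb2, 0x55, 0xea, 0x1d, 0x40, 0x84, 0x85, 0x1d]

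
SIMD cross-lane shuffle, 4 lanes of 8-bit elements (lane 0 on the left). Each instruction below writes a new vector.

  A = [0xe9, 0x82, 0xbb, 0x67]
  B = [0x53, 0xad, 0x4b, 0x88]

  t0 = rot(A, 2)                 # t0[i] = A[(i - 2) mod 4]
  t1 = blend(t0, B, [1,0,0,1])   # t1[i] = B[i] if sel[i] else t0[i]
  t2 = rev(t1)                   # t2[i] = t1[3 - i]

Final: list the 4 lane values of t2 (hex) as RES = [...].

RES = [ 0x88  0xe9  0x67  0x53 ]

→ t0 |bb|67|e9|82|
→ t1 |53|67|e9|88|
→ t2 |88|e9|67|53|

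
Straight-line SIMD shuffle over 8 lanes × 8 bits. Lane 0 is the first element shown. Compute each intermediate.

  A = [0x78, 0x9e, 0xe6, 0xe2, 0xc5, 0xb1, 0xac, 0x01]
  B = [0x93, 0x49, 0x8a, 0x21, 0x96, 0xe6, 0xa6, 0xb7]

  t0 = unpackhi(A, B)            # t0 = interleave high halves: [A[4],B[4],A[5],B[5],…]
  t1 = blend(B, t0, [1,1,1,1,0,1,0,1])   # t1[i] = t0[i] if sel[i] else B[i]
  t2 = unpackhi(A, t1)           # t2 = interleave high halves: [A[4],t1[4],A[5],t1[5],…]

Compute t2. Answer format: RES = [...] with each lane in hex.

  t0: c5 96 b1 e6 ac a6 01 b7
  t1: c5 96 b1 e6 96 a6 a6 b7
  t2: c5 96 b1 a6 ac a6 01 b7

RES = [0xc5, 0x96, 0xb1, 0xa6, 0xac, 0xa6, 0x01, 0xb7]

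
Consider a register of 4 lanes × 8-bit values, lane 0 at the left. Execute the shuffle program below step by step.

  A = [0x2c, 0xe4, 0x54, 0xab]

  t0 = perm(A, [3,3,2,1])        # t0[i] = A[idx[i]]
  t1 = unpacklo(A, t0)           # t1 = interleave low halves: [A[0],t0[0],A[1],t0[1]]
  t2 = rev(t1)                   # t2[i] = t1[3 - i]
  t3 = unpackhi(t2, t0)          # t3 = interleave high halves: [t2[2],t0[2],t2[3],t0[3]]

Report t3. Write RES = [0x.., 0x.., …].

RES = [0xab, 0x54, 0x2c, 0xe4]

→ t0 |ab|ab|54|e4|
→ t1 |2c|ab|e4|ab|
→ t2 |ab|e4|ab|2c|
→ t3 |ab|54|2c|e4|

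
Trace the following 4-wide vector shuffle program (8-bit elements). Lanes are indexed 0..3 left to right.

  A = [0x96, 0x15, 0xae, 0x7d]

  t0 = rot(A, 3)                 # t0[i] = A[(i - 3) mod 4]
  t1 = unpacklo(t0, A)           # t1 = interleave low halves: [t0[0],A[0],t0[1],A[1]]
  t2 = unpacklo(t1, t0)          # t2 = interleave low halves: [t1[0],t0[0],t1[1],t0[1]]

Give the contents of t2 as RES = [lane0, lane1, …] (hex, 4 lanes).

  t0: 15 ae 7d 96
  t1: 15 96 ae 15
  t2: 15 15 96 ae

RES = [ 0x15  0x15  0x96  0xae ]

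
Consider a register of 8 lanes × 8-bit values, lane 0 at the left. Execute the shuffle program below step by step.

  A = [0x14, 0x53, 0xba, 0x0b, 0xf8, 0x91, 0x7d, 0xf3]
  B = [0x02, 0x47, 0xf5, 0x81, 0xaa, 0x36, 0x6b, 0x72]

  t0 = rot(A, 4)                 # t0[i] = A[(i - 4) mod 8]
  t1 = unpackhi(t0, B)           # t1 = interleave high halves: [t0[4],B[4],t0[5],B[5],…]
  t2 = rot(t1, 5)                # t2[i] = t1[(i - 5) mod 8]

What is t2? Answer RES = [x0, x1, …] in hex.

t0 = [0xf8, 0x91, 0x7d, 0xf3, 0x14, 0x53, 0xba, 0x0b]
t1 = [0x14, 0xaa, 0x53, 0x36, 0xba, 0x6b, 0x0b, 0x72]
t2 = [0x36, 0xba, 0x6b, 0x0b, 0x72, 0x14, 0xaa, 0x53]

RES = [0x36, 0xba, 0x6b, 0x0b, 0x72, 0x14, 0xaa, 0x53]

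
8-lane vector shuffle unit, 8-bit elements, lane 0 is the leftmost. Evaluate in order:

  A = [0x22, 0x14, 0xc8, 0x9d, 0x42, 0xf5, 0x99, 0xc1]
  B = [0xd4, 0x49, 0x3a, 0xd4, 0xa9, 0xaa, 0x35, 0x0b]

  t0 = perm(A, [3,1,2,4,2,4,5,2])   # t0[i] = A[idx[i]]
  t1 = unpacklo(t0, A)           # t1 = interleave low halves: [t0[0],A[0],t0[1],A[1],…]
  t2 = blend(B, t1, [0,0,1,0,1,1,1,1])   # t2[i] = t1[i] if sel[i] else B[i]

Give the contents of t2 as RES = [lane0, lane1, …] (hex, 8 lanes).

→ t0 |9d|14|c8|42|c8|42|f5|c8|
→ t1 |9d|22|14|14|c8|c8|42|9d|
→ t2 |d4|49|14|d4|c8|c8|42|9d|

RES = [ 0xd4  0x49  0x14  0xd4  0xc8  0xc8  0x42  0x9d ]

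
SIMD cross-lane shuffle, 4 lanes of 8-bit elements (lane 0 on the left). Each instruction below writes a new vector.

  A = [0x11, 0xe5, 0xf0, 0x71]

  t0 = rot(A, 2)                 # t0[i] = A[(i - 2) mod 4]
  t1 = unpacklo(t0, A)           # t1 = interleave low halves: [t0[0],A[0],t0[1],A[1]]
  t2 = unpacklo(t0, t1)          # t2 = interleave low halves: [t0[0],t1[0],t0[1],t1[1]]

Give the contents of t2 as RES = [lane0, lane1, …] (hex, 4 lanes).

→ t0 |f0|71|11|e5|
→ t1 |f0|11|71|e5|
→ t2 |f0|f0|71|11|

RES = [ 0xf0  0xf0  0x71  0x11 ]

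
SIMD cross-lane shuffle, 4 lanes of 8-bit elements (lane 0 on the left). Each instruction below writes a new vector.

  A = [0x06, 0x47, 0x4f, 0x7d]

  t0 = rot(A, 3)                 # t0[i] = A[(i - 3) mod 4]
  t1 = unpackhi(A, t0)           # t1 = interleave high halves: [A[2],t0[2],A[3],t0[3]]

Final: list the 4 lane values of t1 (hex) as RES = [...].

RES = [0x4f, 0x7d, 0x7d, 0x06]

t0 = [0x47, 0x4f, 0x7d, 0x06]
t1 = [0x4f, 0x7d, 0x7d, 0x06]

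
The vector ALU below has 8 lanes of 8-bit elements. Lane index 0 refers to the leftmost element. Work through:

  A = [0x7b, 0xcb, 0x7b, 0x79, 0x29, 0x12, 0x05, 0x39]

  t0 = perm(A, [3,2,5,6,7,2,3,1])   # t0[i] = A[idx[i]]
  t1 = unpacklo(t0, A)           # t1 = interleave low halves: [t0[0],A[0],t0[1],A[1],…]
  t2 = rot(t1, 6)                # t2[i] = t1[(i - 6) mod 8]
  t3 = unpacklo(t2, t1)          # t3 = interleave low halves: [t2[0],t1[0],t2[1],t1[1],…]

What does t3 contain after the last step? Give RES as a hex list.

RES = [ 0x7b  0x79  0xcb  0x7b  0x12  0x7b  0x7b  0xcb ]

  t0: 79 7b 12 05 39 7b 79 cb
  t1: 79 7b 7b cb 12 7b 05 79
  t2: 7b cb 12 7b 05 79 79 7b
  t3: 7b 79 cb 7b 12 7b 7b cb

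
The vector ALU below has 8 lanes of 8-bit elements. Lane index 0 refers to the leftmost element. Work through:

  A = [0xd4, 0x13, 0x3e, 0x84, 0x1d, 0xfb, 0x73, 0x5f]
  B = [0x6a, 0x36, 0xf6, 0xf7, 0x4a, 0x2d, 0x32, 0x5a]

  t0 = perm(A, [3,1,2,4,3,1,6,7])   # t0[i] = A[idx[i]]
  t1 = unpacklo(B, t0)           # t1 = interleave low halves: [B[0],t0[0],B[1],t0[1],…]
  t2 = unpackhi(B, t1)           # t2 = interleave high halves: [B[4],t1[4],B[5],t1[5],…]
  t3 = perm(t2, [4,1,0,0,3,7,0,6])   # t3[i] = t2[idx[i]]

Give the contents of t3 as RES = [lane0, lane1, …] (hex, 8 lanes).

RES = [ 0x32  0xf6  0x4a  0x4a  0x3e  0x1d  0x4a  0x5a ]

  t0: 84 13 3e 1d 84 13 73 5f
  t1: 6a 84 36 13 f6 3e f7 1d
  t2: 4a f6 2d 3e 32 f7 5a 1d
  t3: 32 f6 4a 4a 3e 1d 4a 5a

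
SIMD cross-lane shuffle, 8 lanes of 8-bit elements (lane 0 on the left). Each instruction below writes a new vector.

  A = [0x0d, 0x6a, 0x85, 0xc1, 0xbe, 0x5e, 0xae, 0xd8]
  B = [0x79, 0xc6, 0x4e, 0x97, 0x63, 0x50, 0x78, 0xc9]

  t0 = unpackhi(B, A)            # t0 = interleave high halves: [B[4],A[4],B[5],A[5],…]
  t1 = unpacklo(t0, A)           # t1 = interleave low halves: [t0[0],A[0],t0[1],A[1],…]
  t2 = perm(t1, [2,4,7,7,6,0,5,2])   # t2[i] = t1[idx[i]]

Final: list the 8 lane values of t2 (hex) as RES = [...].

  t0: 63 be 50 5e 78 ae c9 d8
  t1: 63 0d be 6a 50 85 5e c1
  t2: be 50 c1 c1 5e 63 85 be

RES = [0xbe, 0x50, 0xc1, 0xc1, 0x5e, 0x63, 0x85, 0xbe]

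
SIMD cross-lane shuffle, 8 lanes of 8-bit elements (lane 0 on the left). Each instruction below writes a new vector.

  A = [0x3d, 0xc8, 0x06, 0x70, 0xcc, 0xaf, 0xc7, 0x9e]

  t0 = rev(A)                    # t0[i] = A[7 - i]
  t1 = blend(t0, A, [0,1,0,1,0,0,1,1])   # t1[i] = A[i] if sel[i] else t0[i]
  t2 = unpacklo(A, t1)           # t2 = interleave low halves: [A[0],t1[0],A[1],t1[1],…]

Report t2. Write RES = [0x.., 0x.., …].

  t0: 9e c7 af cc 70 06 c8 3d
  t1: 9e c8 af 70 70 06 c7 9e
  t2: 3d 9e c8 c8 06 af 70 70

RES = [0x3d, 0x9e, 0xc8, 0xc8, 0x06, 0xaf, 0x70, 0x70]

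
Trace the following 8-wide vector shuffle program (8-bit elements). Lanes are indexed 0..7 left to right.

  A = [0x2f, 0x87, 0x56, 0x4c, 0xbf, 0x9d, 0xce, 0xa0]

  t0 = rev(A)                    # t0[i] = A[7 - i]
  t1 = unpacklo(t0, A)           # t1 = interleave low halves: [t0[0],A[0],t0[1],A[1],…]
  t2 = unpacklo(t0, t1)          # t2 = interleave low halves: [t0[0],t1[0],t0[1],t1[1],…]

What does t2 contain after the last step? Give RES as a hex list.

RES = [0xa0, 0xa0, 0xce, 0x2f, 0x9d, 0xce, 0xbf, 0x87]

  t0: a0 ce 9d bf 4c 56 87 2f
  t1: a0 2f ce 87 9d 56 bf 4c
  t2: a0 a0 ce 2f 9d ce bf 87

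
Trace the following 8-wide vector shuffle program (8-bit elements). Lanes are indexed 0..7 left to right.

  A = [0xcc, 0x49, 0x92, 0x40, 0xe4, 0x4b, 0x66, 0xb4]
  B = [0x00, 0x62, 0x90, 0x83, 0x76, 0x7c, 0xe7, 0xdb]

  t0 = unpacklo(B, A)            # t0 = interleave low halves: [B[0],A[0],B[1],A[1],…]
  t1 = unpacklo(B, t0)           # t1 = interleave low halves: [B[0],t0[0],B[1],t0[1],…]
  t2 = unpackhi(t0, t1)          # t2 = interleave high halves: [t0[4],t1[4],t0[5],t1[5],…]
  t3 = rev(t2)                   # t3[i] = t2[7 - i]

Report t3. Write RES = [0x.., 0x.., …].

RES = [0x49, 0x40, 0x83, 0x83, 0x62, 0x92, 0x90, 0x90]

t0 = [0x00, 0xcc, 0x62, 0x49, 0x90, 0x92, 0x83, 0x40]
t1 = [0x00, 0x00, 0x62, 0xcc, 0x90, 0x62, 0x83, 0x49]
t2 = [0x90, 0x90, 0x92, 0x62, 0x83, 0x83, 0x40, 0x49]
t3 = [0x49, 0x40, 0x83, 0x83, 0x62, 0x92, 0x90, 0x90]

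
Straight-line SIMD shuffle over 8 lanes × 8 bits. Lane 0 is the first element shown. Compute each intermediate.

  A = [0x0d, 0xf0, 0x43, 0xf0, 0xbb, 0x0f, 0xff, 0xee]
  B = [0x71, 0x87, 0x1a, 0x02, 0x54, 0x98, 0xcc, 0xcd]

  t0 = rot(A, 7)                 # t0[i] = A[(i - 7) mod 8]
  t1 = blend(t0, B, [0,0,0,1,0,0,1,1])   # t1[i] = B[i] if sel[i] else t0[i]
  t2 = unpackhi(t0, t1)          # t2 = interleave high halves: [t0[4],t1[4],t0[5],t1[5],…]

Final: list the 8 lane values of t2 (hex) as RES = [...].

→ t0 |f0|43|f0|bb|0f|ff|ee|0d|
→ t1 |f0|43|f0|02|0f|ff|cc|cd|
→ t2 |0f|0f|ff|ff|ee|cc|0d|cd|

RES = [0x0f, 0x0f, 0xff, 0xff, 0xee, 0xcc, 0x0d, 0xcd]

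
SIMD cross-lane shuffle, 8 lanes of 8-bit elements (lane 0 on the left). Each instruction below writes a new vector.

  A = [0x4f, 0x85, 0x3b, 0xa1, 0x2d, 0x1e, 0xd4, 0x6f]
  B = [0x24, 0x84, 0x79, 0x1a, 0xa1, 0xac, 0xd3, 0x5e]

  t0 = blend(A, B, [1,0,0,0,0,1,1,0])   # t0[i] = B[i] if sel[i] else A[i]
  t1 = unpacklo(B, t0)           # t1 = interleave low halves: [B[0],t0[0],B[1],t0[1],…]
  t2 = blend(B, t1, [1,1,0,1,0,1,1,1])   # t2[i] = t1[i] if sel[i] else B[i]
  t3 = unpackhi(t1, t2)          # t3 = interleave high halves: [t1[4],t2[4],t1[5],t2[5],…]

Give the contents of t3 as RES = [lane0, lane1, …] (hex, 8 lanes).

t0 = [0x24, 0x85, 0x3b, 0xa1, 0x2d, 0xac, 0xd3, 0x6f]
t1 = [0x24, 0x24, 0x84, 0x85, 0x79, 0x3b, 0x1a, 0xa1]
t2 = [0x24, 0x24, 0x79, 0x85, 0xa1, 0x3b, 0x1a, 0xa1]
t3 = [0x79, 0xa1, 0x3b, 0x3b, 0x1a, 0x1a, 0xa1, 0xa1]

RES = [ 0x79  0xa1  0x3b  0x3b  0x1a  0x1a  0xa1  0xa1 ]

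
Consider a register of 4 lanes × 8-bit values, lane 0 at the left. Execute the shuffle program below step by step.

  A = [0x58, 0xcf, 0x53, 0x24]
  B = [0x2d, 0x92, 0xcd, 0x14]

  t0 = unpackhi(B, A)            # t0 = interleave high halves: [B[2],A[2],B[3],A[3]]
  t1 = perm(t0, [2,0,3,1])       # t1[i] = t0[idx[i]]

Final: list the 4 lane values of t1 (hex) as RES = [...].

RES = [ 0x14  0xcd  0x24  0x53 ]

  t0: cd 53 14 24
  t1: 14 cd 24 53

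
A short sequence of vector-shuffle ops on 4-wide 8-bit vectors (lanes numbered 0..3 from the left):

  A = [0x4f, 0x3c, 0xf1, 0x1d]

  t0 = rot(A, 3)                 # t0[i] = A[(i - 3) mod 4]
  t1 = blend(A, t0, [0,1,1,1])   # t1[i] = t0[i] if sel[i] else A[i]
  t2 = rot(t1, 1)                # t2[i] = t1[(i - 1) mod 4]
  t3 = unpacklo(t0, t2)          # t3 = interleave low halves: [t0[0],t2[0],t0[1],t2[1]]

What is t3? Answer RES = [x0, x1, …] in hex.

→ t0 |3c|f1|1d|4f|
→ t1 |4f|f1|1d|4f|
→ t2 |4f|4f|f1|1d|
→ t3 |3c|4f|f1|4f|

RES = [ 0x3c  0x4f  0xf1  0x4f ]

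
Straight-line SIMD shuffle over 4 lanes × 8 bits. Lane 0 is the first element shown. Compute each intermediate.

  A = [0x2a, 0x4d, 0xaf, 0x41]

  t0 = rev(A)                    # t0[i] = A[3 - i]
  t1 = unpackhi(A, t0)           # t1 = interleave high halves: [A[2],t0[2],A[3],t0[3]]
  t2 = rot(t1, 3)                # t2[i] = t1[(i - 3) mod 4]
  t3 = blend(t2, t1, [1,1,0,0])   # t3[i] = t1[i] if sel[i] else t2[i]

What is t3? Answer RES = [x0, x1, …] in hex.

RES = [0xaf, 0x4d, 0x2a, 0xaf]

t0 = [0x41, 0xaf, 0x4d, 0x2a]
t1 = [0xaf, 0x4d, 0x41, 0x2a]
t2 = [0x4d, 0x41, 0x2a, 0xaf]
t3 = [0xaf, 0x4d, 0x2a, 0xaf]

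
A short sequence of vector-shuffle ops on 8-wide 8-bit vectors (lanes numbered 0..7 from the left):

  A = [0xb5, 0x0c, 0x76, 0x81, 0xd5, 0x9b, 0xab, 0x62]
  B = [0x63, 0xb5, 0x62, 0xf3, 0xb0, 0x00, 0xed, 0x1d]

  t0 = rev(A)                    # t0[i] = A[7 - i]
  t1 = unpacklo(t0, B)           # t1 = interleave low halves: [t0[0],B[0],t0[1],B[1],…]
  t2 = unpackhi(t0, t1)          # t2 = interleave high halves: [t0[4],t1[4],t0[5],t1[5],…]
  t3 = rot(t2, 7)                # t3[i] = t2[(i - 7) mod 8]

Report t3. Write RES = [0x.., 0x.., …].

→ t0 |62|ab|9b|d5|81|76|0c|b5|
→ t1 |62|63|ab|b5|9b|62|d5|f3|
→ t2 |81|9b|76|62|0c|d5|b5|f3|
→ t3 |9b|76|62|0c|d5|b5|f3|81|

RES = [0x9b, 0x76, 0x62, 0x0c, 0xd5, 0xb5, 0xf3, 0x81]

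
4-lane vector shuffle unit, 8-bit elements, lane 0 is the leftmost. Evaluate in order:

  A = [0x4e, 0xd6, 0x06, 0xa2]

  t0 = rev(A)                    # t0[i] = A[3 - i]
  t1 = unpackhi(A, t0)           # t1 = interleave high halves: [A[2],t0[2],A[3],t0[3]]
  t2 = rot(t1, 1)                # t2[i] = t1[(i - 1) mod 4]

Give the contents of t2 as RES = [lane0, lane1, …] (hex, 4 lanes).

t0 = [0xa2, 0x06, 0xd6, 0x4e]
t1 = [0x06, 0xd6, 0xa2, 0x4e]
t2 = [0x4e, 0x06, 0xd6, 0xa2]

RES = [0x4e, 0x06, 0xd6, 0xa2]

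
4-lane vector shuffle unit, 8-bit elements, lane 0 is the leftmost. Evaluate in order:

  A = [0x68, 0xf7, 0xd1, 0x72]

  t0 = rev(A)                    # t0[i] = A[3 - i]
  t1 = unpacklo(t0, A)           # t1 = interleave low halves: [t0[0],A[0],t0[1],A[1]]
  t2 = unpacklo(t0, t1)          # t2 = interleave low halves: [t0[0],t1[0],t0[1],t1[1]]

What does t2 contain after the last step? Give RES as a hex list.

RES = [ 0x72  0x72  0xd1  0x68 ]

t0 = [0x72, 0xd1, 0xf7, 0x68]
t1 = [0x72, 0x68, 0xd1, 0xf7]
t2 = [0x72, 0x72, 0xd1, 0x68]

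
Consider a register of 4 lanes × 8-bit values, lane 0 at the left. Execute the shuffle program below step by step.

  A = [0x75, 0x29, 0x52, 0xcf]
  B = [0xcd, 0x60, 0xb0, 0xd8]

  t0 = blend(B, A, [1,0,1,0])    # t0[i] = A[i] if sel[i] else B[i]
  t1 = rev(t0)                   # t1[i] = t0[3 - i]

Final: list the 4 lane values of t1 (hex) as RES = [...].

RES = [0xd8, 0x52, 0x60, 0x75]

  t0: 75 60 52 d8
  t1: d8 52 60 75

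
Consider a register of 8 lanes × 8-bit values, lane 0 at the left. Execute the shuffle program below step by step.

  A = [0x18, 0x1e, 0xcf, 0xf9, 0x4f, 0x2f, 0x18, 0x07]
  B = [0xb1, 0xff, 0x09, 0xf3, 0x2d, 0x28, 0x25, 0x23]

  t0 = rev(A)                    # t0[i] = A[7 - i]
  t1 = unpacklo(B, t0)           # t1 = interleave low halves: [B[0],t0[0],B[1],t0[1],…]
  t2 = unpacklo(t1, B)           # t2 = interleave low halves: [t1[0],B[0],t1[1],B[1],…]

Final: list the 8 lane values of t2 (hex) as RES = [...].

t0 = [0x07, 0x18, 0x2f, 0x4f, 0xf9, 0xcf, 0x1e, 0x18]
t1 = [0xb1, 0x07, 0xff, 0x18, 0x09, 0x2f, 0xf3, 0x4f]
t2 = [0xb1, 0xb1, 0x07, 0xff, 0xff, 0x09, 0x18, 0xf3]

RES = [ 0xb1  0xb1  0x07  0xff  0xff  0x09  0x18  0xf3 ]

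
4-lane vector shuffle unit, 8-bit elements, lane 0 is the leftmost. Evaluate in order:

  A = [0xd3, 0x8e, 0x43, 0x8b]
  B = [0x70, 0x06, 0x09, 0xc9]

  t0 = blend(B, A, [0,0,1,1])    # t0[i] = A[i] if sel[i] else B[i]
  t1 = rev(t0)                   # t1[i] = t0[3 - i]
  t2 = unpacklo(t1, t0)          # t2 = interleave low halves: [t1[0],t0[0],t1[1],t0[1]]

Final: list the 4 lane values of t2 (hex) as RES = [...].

RES = [ 0x8b  0x70  0x43  0x06 ]

t0 = [0x70, 0x06, 0x43, 0x8b]
t1 = [0x8b, 0x43, 0x06, 0x70]
t2 = [0x8b, 0x70, 0x43, 0x06]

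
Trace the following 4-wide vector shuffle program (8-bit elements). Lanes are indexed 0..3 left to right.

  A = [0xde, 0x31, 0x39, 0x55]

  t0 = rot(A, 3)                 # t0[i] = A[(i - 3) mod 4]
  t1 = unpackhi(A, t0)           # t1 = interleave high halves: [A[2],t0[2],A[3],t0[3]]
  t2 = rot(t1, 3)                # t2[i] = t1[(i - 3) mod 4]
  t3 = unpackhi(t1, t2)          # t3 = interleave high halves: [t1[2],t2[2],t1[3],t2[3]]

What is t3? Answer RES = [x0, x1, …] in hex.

RES = [0x55, 0xde, 0xde, 0x39]

  t0: 31 39 55 de
  t1: 39 55 55 de
  t2: 55 55 de 39
  t3: 55 de de 39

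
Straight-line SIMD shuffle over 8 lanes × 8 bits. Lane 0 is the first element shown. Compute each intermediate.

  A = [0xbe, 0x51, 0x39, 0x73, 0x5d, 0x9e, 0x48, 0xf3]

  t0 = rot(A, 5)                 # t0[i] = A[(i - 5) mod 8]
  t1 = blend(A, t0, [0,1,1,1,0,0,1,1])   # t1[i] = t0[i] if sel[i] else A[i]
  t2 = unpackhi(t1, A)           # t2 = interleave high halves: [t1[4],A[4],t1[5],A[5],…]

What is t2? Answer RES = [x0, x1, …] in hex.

RES = [ 0x5d  0x5d  0x9e  0x9e  0x51  0x48  0x39  0xf3 ]

t0 = [0x73, 0x5d, 0x9e, 0x48, 0xf3, 0xbe, 0x51, 0x39]
t1 = [0xbe, 0x5d, 0x9e, 0x48, 0x5d, 0x9e, 0x51, 0x39]
t2 = [0x5d, 0x5d, 0x9e, 0x9e, 0x51, 0x48, 0x39, 0xf3]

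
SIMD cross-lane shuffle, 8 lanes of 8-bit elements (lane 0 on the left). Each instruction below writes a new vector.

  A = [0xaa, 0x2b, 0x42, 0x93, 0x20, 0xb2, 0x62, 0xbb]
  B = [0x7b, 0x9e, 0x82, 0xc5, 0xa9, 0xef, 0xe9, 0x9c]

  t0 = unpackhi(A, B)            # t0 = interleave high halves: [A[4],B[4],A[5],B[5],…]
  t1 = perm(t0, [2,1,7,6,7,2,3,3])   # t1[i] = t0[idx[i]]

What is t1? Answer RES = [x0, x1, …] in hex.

t0 = [0x20, 0xa9, 0xb2, 0xef, 0x62, 0xe9, 0xbb, 0x9c]
t1 = [0xb2, 0xa9, 0x9c, 0xbb, 0x9c, 0xb2, 0xef, 0xef]

RES = [ 0xb2  0xa9  0x9c  0xbb  0x9c  0xb2  0xef  0xef ]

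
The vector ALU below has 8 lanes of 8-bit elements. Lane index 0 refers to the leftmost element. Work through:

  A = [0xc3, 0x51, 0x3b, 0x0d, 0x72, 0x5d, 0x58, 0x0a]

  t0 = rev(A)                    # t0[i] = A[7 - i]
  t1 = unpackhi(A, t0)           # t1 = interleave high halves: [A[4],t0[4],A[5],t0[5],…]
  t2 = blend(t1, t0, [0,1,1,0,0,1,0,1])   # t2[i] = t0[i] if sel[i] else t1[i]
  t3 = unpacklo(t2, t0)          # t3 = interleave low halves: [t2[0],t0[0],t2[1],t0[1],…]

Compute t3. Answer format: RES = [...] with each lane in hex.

  t0: 0a 58 5d 72 0d 3b 51 c3
  t1: 72 0d 5d 3b 58 51 0a c3
  t2: 72 58 5d 3b 58 3b 0a c3
  t3: 72 0a 58 58 5d 5d 3b 72

RES = [0x72, 0x0a, 0x58, 0x58, 0x5d, 0x5d, 0x3b, 0x72]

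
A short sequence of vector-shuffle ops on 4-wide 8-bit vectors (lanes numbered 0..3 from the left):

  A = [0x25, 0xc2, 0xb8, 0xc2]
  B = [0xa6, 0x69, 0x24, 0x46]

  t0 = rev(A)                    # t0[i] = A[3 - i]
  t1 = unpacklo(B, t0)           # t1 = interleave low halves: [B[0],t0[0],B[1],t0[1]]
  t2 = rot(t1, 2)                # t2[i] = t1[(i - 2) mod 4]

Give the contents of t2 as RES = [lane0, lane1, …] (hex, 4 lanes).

RES = [ 0x69  0xb8  0xa6  0xc2 ]

→ t0 |c2|b8|c2|25|
→ t1 |a6|c2|69|b8|
→ t2 |69|b8|a6|c2|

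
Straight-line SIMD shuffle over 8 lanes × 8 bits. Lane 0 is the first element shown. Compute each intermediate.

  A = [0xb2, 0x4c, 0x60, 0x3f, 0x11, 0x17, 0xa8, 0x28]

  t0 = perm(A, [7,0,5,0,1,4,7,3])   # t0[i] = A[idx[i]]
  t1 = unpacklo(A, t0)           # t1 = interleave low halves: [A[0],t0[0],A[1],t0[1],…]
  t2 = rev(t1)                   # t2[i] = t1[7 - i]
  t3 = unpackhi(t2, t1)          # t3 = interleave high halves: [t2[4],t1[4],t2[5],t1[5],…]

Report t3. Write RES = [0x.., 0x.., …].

RES = [0xb2, 0x60, 0x4c, 0x17, 0x28, 0x3f, 0xb2, 0xb2]

→ t0 |28|b2|17|b2|4c|11|28|3f|
→ t1 |b2|28|4c|b2|60|17|3f|b2|
→ t2 |b2|3f|17|60|b2|4c|28|b2|
→ t3 |b2|60|4c|17|28|3f|b2|b2|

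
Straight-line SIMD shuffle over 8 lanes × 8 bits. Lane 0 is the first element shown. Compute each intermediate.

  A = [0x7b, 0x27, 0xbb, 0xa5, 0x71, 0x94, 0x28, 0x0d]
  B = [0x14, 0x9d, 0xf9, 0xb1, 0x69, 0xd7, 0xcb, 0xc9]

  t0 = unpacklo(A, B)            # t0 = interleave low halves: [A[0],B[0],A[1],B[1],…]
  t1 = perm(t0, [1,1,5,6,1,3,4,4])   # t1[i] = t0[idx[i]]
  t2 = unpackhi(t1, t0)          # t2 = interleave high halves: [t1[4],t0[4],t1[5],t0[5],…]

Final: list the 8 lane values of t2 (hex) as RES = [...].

RES = [ 0x14  0xbb  0x9d  0xf9  0xbb  0xa5  0xbb  0xb1 ]

  t0: 7b 14 27 9d bb f9 a5 b1
  t1: 14 14 f9 a5 14 9d bb bb
  t2: 14 bb 9d f9 bb a5 bb b1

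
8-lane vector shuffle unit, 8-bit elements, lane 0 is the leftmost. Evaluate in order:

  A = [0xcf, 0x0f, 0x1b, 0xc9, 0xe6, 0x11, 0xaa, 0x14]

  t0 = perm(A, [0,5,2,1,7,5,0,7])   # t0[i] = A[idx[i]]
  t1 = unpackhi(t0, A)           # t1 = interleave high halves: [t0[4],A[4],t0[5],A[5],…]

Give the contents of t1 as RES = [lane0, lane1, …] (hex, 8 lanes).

RES = [0x14, 0xe6, 0x11, 0x11, 0xcf, 0xaa, 0x14, 0x14]

  t0: cf 11 1b 0f 14 11 cf 14
  t1: 14 e6 11 11 cf aa 14 14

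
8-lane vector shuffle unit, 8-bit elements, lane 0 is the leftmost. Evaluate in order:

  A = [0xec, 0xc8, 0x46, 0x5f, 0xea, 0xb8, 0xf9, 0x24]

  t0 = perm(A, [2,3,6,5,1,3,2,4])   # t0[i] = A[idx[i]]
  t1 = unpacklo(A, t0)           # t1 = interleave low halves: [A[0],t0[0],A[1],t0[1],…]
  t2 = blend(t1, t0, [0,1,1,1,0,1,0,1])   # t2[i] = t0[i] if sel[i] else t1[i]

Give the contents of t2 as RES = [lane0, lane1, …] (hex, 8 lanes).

RES = [0xec, 0x5f, 0xf9, 0xb8, 0x46, 0x5f, 0x5f, 0xea]

→ t0 |46|5f|f9|b8|c8|5f|46|ea|
→ t1 |ec|46|c8|5f|46|f9|5f|b8|
→ t2 |ec|5f|f9|b8|46|5f|5f|ea|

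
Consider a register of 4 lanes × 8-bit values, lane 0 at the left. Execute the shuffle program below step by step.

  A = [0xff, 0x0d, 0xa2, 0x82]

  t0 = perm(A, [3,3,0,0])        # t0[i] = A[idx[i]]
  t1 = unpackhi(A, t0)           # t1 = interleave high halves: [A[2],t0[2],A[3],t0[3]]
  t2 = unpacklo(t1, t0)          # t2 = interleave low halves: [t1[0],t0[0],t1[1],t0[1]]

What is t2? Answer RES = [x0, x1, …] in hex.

→ t0 |82|82|ff|ff|
→ t1 |a2|ff|82|ff|
→ t2 |a2|82|ff|82|

RES = [0xa2, 0x82, 0xff, 0x82]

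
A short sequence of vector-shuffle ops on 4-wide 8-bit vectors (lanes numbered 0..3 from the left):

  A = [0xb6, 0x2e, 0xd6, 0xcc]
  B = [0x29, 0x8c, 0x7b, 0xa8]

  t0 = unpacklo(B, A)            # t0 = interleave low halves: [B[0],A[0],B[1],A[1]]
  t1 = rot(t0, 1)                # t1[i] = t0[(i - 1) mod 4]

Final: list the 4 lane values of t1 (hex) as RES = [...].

→ t0 |29|b6|8c|2e|
→ t1 |2e|29|b6|8c|

RES = [0x2e, 0x29, 0xb6, 0x8c]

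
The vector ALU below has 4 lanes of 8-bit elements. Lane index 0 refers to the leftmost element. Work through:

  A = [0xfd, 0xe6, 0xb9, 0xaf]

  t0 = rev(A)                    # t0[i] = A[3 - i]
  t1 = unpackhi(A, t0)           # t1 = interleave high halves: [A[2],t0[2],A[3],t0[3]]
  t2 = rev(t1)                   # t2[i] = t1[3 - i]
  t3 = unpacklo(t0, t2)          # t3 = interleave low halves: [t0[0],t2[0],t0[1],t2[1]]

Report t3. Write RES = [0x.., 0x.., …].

  t0: af b9 e6 fd
  t1: b9 e6 af fd
  t2: fd af e6 b9
  t3: af fd b9 af

RES = [0xaf, 0xfd, 0xb9, 0xaf]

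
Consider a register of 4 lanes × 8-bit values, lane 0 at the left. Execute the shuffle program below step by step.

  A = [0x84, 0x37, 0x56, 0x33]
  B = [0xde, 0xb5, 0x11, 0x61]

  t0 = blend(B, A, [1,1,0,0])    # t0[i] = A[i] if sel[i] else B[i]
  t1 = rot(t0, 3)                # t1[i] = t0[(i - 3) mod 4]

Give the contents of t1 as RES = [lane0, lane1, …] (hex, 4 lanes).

RES = [ 0x37  0x11  0x61  0x84 ]

t0 = [0x84, 0x37, 0x11, 0x61]
t1 = [0x37, 0x11, 0x61, 0x84]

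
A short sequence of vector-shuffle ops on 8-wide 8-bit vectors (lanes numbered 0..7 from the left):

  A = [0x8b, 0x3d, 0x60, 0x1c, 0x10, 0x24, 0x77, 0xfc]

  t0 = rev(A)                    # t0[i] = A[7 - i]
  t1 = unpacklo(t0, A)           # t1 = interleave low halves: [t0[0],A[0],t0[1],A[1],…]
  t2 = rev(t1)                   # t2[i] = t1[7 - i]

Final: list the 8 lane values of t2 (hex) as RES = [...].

RES = [ 0x1c  0x10  0x60  0x24  0x3d  0x77  0x8b  0xfc ]

→ t0 |fc|77|24|10|1c|60|3d|8b|
→ t1 |fc|8b|77|3d|24|60|10|1c|
→ t2 |1c|10|60|24|3d|77|8b|fc|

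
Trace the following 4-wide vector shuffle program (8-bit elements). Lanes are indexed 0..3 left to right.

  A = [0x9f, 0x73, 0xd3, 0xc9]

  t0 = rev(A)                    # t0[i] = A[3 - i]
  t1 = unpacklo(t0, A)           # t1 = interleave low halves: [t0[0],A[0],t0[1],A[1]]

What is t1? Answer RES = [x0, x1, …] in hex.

RES = [ 0xc9  0x9f  0xd3  0x73 ]

  t0: c9 d3 73 9f
  t1: c9 9f d3 73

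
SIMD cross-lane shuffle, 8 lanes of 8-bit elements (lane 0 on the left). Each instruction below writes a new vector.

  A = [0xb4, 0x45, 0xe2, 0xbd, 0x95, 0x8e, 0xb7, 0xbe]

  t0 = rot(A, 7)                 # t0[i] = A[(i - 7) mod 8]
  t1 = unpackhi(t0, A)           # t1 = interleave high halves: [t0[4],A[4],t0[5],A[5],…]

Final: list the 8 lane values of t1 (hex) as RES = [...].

RES = [0x8e, 0x95, 0xb7, 0x8e, 0xbe, 0xb7, 0xb4, 0xbe]

t0 = [0x45, 0xe2, 0xbd, 0x95, 0x8e, 0xb7, 0xbe, 0xb4]
t1 = [0x8e, 0x95, 0xb7, 0x8e, 0xbe, 0xb7, 0xb4, 0xbe]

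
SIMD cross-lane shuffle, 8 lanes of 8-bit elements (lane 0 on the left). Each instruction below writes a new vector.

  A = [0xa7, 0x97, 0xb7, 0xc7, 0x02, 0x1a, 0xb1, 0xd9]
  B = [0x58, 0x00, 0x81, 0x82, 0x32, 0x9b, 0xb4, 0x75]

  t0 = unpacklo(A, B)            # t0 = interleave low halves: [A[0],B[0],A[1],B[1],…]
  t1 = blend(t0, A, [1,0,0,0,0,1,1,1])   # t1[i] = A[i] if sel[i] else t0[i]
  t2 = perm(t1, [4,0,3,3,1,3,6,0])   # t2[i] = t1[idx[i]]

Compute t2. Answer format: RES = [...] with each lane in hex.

  t0: a7 58 97 00 b7 81 c7 82
  t1: a7 58 97 00 b7 1a b1 d9
  t2: b7 a7 00 00 58 00 b1 a7

RES = [0xb7, 0xa7, 0x00, 0x00, 0x58, 0x00, 0xb1, 0xa7]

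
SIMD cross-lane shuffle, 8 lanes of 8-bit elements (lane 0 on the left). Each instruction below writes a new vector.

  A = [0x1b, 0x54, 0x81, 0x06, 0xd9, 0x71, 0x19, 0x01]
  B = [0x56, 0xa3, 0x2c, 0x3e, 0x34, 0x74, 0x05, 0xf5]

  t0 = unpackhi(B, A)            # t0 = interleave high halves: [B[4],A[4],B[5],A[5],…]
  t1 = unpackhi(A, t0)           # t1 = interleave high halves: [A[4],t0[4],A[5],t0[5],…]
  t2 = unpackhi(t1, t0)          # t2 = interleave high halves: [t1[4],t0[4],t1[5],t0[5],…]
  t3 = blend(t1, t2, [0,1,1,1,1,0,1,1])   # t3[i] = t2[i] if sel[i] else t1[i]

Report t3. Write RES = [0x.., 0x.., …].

→ t0 |34|d9|74|71|05|19|f5|01|
→ t1 |d9|05|71|19|19|f5|01|01|
→ t2 |19|05|f5|19|01|f5|01|01|
→ t3 |d9|05|f5|19|01|f5|01|01|

RES = [0xd9, 0x05, 0xf5, 0x19, 0x01, 0xf5, 0x01, 0x01]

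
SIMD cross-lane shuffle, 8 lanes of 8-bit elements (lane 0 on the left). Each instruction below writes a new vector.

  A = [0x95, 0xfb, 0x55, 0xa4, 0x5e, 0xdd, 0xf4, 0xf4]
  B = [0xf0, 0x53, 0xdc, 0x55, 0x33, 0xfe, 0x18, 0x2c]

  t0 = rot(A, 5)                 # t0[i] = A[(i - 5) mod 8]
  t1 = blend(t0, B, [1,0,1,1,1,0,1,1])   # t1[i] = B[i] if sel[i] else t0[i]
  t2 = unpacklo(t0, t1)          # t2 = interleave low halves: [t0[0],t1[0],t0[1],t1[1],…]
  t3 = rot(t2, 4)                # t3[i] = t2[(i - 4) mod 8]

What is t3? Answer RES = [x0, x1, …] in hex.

RES = [0xdd, 0xdc, 0xf4, 0x55, 0xa4, 0xf0, 0x5e, 0x5e]

t0 = [0xa4, 0x5e, 0xdd, 0xf4, 0xf4, 0x95, 0xfb, 0x55]
t1 = [0xf0, 0x5e, 0xdc, 0x55, 0x33, 0x95, 0x18, 0x2c]
t2 = [0xa4, 0xf0, 0x5e, 0x5e, 0xdd, 0xdc, 0xf4, 0x55]
t3 = [0xdd, 0xdc, 0xf4, 0x55, 0xa4, 0xf0, 0x5e, 0x5e]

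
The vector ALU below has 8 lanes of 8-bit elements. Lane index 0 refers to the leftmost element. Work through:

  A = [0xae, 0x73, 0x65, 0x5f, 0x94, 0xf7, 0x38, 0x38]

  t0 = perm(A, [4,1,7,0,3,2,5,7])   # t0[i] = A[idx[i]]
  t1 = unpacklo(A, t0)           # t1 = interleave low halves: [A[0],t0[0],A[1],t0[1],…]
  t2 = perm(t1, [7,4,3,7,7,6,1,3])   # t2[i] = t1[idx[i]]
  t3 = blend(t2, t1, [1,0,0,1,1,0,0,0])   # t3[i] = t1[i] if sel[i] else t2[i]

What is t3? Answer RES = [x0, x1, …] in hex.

  t0: 94 73 38 ae 5f 65 f7 38
  t1: ae 94 73 73 65 38 5f ae
  t2: ae 65 73 ae ae 5f 94 73
  t3: ae 65 73 73 65 5f 94 73

RES = [ 0xae  0x65  0x73  0x73  0x65  0x5f  0x94  0x73 ]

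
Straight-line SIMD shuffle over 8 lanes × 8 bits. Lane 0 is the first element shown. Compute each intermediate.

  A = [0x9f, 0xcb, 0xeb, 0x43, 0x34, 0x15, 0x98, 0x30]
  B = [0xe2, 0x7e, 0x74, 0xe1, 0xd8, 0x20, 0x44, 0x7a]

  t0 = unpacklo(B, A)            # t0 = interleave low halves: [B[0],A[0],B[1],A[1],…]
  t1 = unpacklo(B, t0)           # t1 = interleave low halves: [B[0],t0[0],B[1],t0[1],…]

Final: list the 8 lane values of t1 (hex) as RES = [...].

RES = [0xe2, 0xe2, 0x7e, 0x9f, 0x74, 0x7e, 0xe1, 0xcb]

  t0: e2 9f 7e cb 74 eb e1 43
  t1: e2 e2 7e 9f 74 7e e1 cb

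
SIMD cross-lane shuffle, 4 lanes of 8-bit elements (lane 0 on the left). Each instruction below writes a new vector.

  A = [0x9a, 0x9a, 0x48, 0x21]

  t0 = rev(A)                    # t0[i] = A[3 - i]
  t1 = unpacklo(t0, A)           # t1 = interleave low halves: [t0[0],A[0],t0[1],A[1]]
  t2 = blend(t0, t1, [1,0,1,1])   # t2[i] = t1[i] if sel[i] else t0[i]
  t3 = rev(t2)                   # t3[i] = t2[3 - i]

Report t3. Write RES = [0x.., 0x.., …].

RES = [ 0x9a  0x48  0x48  0x21 ]

→ t0 |21|48|9a|9a|
→ t1 |21|9a|48|9a|
→ t2 |21|48|48|9a|
→ t3 |9a|48|48|21|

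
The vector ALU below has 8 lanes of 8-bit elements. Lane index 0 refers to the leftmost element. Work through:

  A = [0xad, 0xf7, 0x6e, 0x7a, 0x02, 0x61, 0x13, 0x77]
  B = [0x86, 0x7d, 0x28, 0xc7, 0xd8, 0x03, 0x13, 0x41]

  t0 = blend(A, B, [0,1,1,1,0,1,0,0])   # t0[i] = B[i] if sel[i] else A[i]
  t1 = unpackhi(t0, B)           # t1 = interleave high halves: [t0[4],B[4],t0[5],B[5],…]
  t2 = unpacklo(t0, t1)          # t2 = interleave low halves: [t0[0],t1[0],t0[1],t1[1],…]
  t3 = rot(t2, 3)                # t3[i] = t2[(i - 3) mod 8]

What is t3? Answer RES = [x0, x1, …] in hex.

t0 = [0xad, 0x7d, 0x28, 0xc7, 0x02, 0x03, 0x13, 0x77]
t1 = [0x02, 0xd8, 0x03, 0x03, 0x13, 0x13, 0x77, 0x41]
t2 = [0xad, 0x02, 0x7d, 0xd8, 0x28, 0x03, 0xc7, 0x03]
t3 = [0x03, 0xc7, 0x03, 0xad, 0x02, 0x7d, 0xd8, 0x28]

RES = [ 0x03  0xc7  0x03  0xad  0x02  0x7d  0xd8  0x28 ]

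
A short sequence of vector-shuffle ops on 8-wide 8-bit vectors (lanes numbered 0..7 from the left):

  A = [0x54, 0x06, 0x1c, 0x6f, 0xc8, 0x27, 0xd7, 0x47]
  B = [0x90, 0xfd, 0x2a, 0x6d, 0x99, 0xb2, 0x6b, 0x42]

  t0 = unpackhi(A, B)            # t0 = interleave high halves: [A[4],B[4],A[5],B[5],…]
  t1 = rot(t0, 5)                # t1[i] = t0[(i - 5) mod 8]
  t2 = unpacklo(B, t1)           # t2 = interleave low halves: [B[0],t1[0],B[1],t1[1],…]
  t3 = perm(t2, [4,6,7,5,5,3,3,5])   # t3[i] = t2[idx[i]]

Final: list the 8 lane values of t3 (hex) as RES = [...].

RES = [0x2a, 0x6d, 0x47, 0x6b, 0x6b, 0xd7, 0xd7, 0x6b]

  t0: c8 99 27 b2 d7 6b 47 42
  t1: b2 d7 6b 47 42 c8 99 27
  t2: 90 b2 fd d7 2a 6b 6d 47
  t3: 2a 6d 47 6b 6b d7 d7 6b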